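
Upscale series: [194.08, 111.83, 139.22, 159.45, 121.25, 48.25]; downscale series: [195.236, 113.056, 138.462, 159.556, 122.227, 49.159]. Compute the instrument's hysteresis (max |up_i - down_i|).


|194.08 - 195.236| = 1.1560
|111.83 - 113.056| = 1.2260
|139.22 - 138.462| = 0.7580
|159.45 - 159.556| = 0.1060
|121.25 - 122.227| = 0.9770
|48.25 - 49.159| = 0.9090
hysteresis = max(diffs) = 1.2260

1.2260


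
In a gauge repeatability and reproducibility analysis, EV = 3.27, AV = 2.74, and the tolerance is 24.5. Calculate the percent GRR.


GRR = sqrt(EV^2 + AV^2) = sqrt(3.27^2 + 2.74^2) = 4.2662044
%GRR = GRR / tol * 100 = 4.2662044 / 24.5 * 100
%GRR = 17.4131

17.4131


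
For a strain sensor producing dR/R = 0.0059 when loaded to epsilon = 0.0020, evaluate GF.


GF = (dR/R) / epsilon
= 0.0059 / 0.0020
= 2.9500

2.9500


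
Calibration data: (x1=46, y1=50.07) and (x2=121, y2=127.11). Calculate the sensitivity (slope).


slope = (y2 - y1) / (x2 - x1)
= (127.11 - 50.07) / (121 - 46)
= 77.0400 / 75
= 1.0272

1.0272


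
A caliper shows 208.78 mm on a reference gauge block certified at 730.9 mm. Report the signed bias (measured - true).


Systematic error = measured - true
= 208.78 - 730.9
= -522.1200

-522.1200


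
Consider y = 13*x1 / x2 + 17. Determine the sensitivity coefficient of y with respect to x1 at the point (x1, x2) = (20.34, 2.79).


y = 13*x1 / x2 + 17
dy/dx1 = 13/x2
Evaluate at x2 = 2.79: c1 = 13 / 2.79
c1 = 4.6595

4.6595


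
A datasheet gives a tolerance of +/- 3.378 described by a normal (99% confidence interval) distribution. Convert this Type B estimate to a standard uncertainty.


u_B = half_width / 2.576
u_B = 3.378 / 2.576
u_B = 1.3113

1.3113


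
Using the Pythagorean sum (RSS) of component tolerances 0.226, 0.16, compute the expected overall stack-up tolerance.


RSS = sqrt(0.226^2 + 0.16^2)
= sqrt(0.076676)
= 0.2769

0.2769


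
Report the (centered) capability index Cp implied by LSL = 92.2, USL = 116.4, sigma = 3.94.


Cp = (USL - LSL) / (6 * sigma)
= (116.4 - 92.2) / (6 * 3.94)
= 24.2000 / 23.6400
= 1.0237

1.0237


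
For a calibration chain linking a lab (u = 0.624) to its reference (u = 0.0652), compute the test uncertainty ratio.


TUR = u_lab / u_ref
= 0.624 / 0.0652
= 9.5706

9.5706


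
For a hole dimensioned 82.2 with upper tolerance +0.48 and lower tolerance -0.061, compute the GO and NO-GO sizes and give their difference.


GO = nominal - lower_tol (smallest hole = maximum material condition)
GO = 82.2 - 0.061 = 82.139
NO-GO = nominal + upper_tol (largest hole = least material condition)
NO-GO = 82.2 + 0.48 = 82.68
spread = NO-GO - GO = 82.68 - 82.139 = 0.5410

0.5410


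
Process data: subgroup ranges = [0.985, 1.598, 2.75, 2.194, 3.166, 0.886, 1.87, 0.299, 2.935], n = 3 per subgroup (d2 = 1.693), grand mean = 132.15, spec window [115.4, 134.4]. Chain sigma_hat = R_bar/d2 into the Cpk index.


R_bar = (0.985 + 1.598 + 2.75 + 2.194 + 3.166 + 0.886 + 1.87 + 0.299 + 2.935) / 9 = 1.8536667
sigma = R_bar / d2 = 1.8536667 / 1.693 = 1.0949006
Cp = (USL - LSL)/(6*sigma) = (134.4 - 115.4)/(6*1.0949006) = 2.8922
Cpu = (134.4 - 132.15)/(3*1.0949006) = 0.6850
Cpl = (132.15 - 115.4)/(3*1.0949006) = 5.0994
Cpk = min(Cpu, Cpl) = 0.6850

0.6850


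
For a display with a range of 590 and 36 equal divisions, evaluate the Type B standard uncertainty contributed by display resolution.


resolution = range / divisions
resolution = 590 / 36 = 16.388889
u_res = resolution / (2*sqrt(3))
u_res = 16.388889 / 3.4641016
u_res = 4.7311

4.7311


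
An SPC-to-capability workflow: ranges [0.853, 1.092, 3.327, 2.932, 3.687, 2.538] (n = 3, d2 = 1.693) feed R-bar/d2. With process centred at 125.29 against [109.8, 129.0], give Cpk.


R_bar = (0.853 + 1.092 + 3.327 + 2.932 + 3.687 + 2.538) / 6 = 2.4048333
sigma = R_bar / d2 = 2.4048333 / 1.693 = 1.4204568
Cp = (USL - LSL)/(6*sigma) = (129.0 - 109.8)/(6*1.4204568) = 2.2528
Cpu = (129.0 - 125.29)/(3*1.4204568) = 0.8706
Cpl = (125.29 - 109.8)/(3*1.4204568) = 3.6350
Cpk = min(Cpu, Cpl) = 0.8706

0.8706


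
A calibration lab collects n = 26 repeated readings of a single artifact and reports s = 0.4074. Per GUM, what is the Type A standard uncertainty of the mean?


u_A = s / sqrt(n)
u_A = 0.4074 / sqrt(26)
u_A = 0.4074 / 5.0990195
u_A = 0.0799

0.0799


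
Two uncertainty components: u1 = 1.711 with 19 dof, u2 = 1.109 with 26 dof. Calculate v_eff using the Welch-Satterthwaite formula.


uc = sqrt(u1^2 + u2^2) = sqrt(1.711^2 + 1.109^2) = 2.0389708
v_eff = uc^4 / (u1^4/v1 + u2^4/v2)
= 2.0389708^4 / (1.711^4/19 + 1.109^4/26)
= 17.283991 / 0.50924979
v_eff = 33.9401

33.9401


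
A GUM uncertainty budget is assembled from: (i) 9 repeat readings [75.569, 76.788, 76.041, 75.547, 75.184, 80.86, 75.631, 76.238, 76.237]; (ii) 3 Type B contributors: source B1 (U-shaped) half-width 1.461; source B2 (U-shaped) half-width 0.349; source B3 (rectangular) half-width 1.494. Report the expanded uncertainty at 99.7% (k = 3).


mean = (75.569 + 76.788 + 76.041 + 75.547 + 75.184 + 80.86 + 75.631 + 76.238 + 76.237) / 9 = 76.455
s = sqrt(sum((x - mean)^2)/(n-1)) = 1.7206394
u_A = s / sqrt(n) = 1.7206394 / sqrt(9) = 0.57354647
u_B1 = 1.461 / sqrt(2) = 1.033083
u_B2 = 0.349 / sqrt(2) = 0.24678027
u_B3 = 1.494 / sqrt(3) = 0.8625613
uc = sqrt(0.57354647^2 + 1.033083^2 + 0.24678027^2 + 0.8625613^2) = 1.4836201
U = k * uc = 3 * 1.4836201
U = 4.4509

4.4509


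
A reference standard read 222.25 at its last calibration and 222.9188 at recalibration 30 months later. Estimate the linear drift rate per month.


rate = (v2 - v1) / months
= (222.9188 - 222.25) / 30
= 0.6688 / 30
= 0.0223

0.0223


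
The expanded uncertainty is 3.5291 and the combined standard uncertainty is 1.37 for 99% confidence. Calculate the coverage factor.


k = U / uc
k = 3.5291 / 1.37
k = 2.576

2.576


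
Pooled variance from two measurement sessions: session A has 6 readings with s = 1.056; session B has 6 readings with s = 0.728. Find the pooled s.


s_p = sqrt(((n1-1)*s1^2 + (n2-1)*s2^2) / (n1+n2-2))
numerator = (6-1)*1.056^2 + (6-1)*0.728^2 = 5.57568 + 2.64992 = 8.2256
denominator = 6 + 6 - 2 = 10
s_p^2 = 8.2256 / 10 = 0.82256
s_p = sqrt(0.82256) = 0.9070

0.9070


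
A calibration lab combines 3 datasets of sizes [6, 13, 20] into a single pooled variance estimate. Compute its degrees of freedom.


nu = sum_i (n_i - 1)
nu = ((6 - 1) + (13 - 1) + (20 - 1))
nu = 5 + 12 + 19
nu = 36

36


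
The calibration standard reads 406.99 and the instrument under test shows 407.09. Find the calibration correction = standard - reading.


Correction = standard - reading
= 406.99 - 407.09
= -0.1000

-0.1000


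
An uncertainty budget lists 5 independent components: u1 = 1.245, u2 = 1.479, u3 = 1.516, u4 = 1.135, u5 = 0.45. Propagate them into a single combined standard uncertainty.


uc = sqrt(1.245^2 + 1.479^2 + 1.516^2 + 1.135^2 + 0.45^2)
uc = sqrt(7.526447)
uc = 2.7434

2.7434


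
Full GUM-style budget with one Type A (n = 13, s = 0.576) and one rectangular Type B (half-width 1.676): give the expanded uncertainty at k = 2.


u_A = s / sqrt(n) = 0.576 / sqrt(13) = 0.15975366
u_B = half_width / sqrt(3) = 1.676 / sqrt(3) = 0.96763905
uc = sqrt(u_A^2 + u_B^2) = sqrt(0.15975366^2 + 0.96763905^2) = 0.98073776
U = k * uc = 2 * 0.98073776
U = 1.9615

1.9615


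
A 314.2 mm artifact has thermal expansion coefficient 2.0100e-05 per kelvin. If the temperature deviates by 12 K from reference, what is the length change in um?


dL = L * alpha * dT
= 314.2 * 2.0100e-05 * 12
= 0.0757850 mm
dL_um = 0.0757850 * 1000 = 75.7850 um

75.7850


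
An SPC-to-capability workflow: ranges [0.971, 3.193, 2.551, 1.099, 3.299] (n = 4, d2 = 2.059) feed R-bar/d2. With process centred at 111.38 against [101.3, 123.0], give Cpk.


R_bar = (0.971 + 3.193 + 2.551 + 1.099 + 3.299) / 5 = 2.2226
sigma = R_bar / d2 = 2.2226 / 2.059 = 1.079456
Cp = (USL - LSL)/(6*sigma) = (123.0 - 101.3)/(6*1.079456) = 3.3505
Cpu = (123.0 - 111.38)/(3*1.079456) = 3.5882
Cpl = (111.38 - 101.3)/(3*1.079456) = 3.1127
Cpk = min(Cpu, Cpl) = 3.1127

3.1127


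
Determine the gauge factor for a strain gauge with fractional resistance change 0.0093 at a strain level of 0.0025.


GF = (dR/R) / epsilon
= 0.0093 / 0.0025
= 3.7200

3.7200


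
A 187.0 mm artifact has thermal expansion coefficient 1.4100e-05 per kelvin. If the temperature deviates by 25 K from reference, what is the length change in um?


dL = L * alpha * dT
= 187.0 * 1.4100e-05 * 25
= 0.0659175 mm
dL_um = 0.0659175 * 1000 = 65.9175 um

65.9175


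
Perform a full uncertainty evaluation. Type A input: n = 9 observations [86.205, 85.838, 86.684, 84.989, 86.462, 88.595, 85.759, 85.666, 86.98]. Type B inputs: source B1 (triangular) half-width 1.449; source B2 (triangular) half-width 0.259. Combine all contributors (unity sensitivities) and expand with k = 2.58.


mean = (86.205 + 85.838 + 86.684 + 84.989 + 86.462 + 88.595 + 85.759 + 85.666 + 86.98) / 9 = 86.35311111
s = sqrt(sum((x - mean)^2)/(n-1)) = 1.0315986
u_A = s / sqrt(n) = 1.0315986 / sqrt(9) = 0.3438662
u_B1 = 1.449 / sqrt(6) = 0.59155177
u_B2 = 0.259 / sqrt(6) = 0.10573631
uc = sqrt(0.3438662^2 + 0.59155177^2 + 0.10573631^2) = 0.69235658
U = k * uc = 2.58 * 0.69235658
U = 1.7863

1.7863


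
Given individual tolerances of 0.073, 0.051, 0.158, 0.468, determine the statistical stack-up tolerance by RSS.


RSS = sqrt(0.073^2 + 0.051^2 + 0.158^2 + 0.468^2)
= sqrt(0.251918)
= 0.5019

0.5019


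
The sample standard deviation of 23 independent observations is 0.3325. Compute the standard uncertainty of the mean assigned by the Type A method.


u_A = s / sqrt(n)
u_A = 0.3325 / sqrt(23)
u_A = 0.3325 / 4.7958315
u_A = 0.0693

0.0693


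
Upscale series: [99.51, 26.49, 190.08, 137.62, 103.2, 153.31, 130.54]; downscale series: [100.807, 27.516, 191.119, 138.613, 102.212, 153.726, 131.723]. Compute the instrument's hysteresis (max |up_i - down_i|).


|99.51 - 100.807| = 1.2970
|26.49 - 27.516| = 1.0260
|190.08 - 191.119| = 1.0390
|137.62 - 138.613| = 0.9930
|103.2 - 102.212| = 0.9880
|153.31 - 153.726| = 0.4160
|130.54 - 131.723| = 1.1830
hysteresis = max(diffs) = 1.2970

1.2970


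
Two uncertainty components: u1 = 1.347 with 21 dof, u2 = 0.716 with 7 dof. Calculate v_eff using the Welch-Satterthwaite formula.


uc = sqrt(u1^2 + u2^2) = sqrt(1.347^2 + 0.716^2) = 1.5254721
v_eff = uc^4 / (u1^4/v1 + u2^4/v2)
= 1.5254721^4 / (1.347^4/21 + 0.716^4/7)
= 5.4152321 / 0.19431088
v_eff = 27.8689

27.8689


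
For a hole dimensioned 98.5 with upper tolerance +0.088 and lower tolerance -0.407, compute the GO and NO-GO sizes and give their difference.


GO = nominal - lower_tol (smallest hole = maximum material condition)
GO = 98.5 - 0.407 = 98.093
NO-GO = nominal + upper_tol (largest hole = least material condition)
NO-GO = 98.5 + 0.088 = 98.588
spread = NO-GO - GO = 98.588 - 98.093 = 0.4950

0.4950


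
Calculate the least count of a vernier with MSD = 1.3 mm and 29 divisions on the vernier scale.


LC = MSD / n_div
= 1.3 / 29
= 0.0448

0.0448


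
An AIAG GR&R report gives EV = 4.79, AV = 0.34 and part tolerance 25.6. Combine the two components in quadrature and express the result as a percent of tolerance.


GRR = sqrt(EV^2 + AV^2) = sqrt(4.79^2 + 0.34^2) = 4.8020516
%GRR = GRR / tol * 100 = 4.8020516 / 25.6 * 100
%GRR = 18.7580

18.7580


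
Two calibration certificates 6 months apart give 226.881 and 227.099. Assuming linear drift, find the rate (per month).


rate = (v2 - v1) / months
= (227.099 - 226.881) / 6
= 0.2180 / 6
= 0.0363

0.0363


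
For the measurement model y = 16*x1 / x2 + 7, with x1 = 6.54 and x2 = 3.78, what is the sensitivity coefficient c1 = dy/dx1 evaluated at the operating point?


y = 16*x1 / x2 + 7
dy/dx1 = 16/x2
Evaluate at x2 = 3.78: c1 = 16 / 3.78
c1 = 4.2328

4.2328


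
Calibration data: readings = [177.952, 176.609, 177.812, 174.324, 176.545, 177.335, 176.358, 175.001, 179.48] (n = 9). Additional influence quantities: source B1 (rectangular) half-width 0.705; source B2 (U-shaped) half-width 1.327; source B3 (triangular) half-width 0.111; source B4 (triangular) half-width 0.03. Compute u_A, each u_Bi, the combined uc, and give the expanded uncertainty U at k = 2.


mean = (177.952 + 176.609 + 177.812 + 174.324 + 176.545 + 177.335 + 176.358 + 175.001 + 179.48) / 9 = 176.824
s = sqrt(sum((x - mean)^2)/(n-1)) = 1.56039
u_A = s / sqrt(n) = 1.56039 / sqrt(9) = 0.52013
u_B1 = 0.705 / sqrt(3) = 0.40703194
u_B2 = 1.327 / sqrt(2) = 0.9383307
u_B3 = 0.111 / sqrt(6) = 0.04531556
u_B4 = 0.03 / sqrt(6) = 0.012247449
uc = sqrt(0.52013^2 + 0.40703194^2 + 0.9383307^2 + 0.04531556^2 + 0.012247449^2) = 1.1484242
U = k * uc = 2 * 1.1484242
U = 2.2968

2.2968


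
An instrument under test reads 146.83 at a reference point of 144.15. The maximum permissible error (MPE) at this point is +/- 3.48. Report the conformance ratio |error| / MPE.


e = indication - reference = 146.83 - 144.15 = 2.6800
|e| = 2.6800
ratio = |e| / MPE = 2.6800 / 3.48
ratio = 0.7701

0.7701


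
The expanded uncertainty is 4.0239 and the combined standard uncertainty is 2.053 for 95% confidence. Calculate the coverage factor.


k = U / uc
k = 4.0239 / 2.053
k = 1.96

1.96


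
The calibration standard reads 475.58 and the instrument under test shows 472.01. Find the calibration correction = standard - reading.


Correction = standard - reading
= 475.58 - 472.01
= 3.5700

3.5700


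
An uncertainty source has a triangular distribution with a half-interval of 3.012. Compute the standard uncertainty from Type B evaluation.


u_B = half_width / sqrt(6)
u_B = 3.012 / 2.4494897
u_B = 1.2296

1.2296


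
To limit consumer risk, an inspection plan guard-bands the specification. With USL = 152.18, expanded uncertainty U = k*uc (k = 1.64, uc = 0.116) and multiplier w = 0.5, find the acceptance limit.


U = k * uc = 1.64 * 0.116 = 0.19024
guard band g = w * U = 0.5 * 0.19024 = 0.09512
AL = USL - g = 152.18 - 0.09512
AL = 152.0849

152.0849


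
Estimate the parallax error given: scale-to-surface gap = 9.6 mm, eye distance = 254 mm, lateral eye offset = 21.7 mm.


error = h * offset / d
= 9.6 * 21.7 / 254
= 0.8202

0.8202


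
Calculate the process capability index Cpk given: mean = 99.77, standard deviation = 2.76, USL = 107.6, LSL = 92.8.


Cpu = (USL - mean) / (3*sigma) = (107.6 - 99.77) / (3*2.76) = 0.9457
Cpl = (mean - LSL) / (3*sigma) = (99.77 - 92.8) / (3*2.76) = 0.8418
Cpk = min(Cpu, Cpl) = 0.8418

0.8418


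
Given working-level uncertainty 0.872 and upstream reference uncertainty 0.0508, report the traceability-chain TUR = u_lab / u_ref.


TUR = u_lab / u_ref
= 0.872 / 0.0508
= 17.1654

17.1654


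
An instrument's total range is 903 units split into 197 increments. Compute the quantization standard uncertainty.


resolution = range / divisions
resolution = 903 / 197 = 4.5837563
u_res = resolution / (2*sqrt(3))
u_res = 4.5837563 / 3.4641016
u_res = 1.3232

1.3232


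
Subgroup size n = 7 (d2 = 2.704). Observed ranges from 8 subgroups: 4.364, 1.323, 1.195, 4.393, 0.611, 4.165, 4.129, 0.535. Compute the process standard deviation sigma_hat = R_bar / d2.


R_bar = (4.364 + 1.323 + 1.195 + 4.393 + 0.611 + 4.165 + 4.129 + 0.535) / 8
R_bar = 20.715 / 8 = 2.589375
sigma_hat = R_bar / d2 = 2.589375 / 2.704 = 0.9576

0.9576


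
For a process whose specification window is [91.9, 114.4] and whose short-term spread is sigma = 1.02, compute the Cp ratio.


Cp = (USL - LSL) / (6 * sigma)
= (114.4 - 91.9) / (6 * 1.02)
= 22.5000 / 6.1200
= 3.6765

3.6765


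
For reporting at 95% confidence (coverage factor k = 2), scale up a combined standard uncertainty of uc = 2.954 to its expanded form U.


U = k * uc
U = 2 * 2.954
U = 5.9080

5.9080


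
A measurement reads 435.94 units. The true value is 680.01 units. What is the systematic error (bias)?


Systematic error = measured - true
= 435.94 - 680.01
= -244.0700

-244.0700


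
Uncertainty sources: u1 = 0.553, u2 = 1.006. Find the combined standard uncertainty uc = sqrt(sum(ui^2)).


uc = sqrt(0.553^2 + 1.006^2)
uc = sqrt(1.317845)
uc = 1.1480

1.1480


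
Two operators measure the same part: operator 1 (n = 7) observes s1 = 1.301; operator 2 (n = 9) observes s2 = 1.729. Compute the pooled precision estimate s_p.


s_p = sqrt(((n1-1)*s1^2 + (n2-1)*s2^2) / (n1+n2-2))
numerator = (7-1)*1.301^2 + (9-1)*1.729^2 = 10.155606 + 23.915528 = 34.071134
denominator = 7 + 9 - 2 = 14
s_p^2 = 34.071134 / 14 = 2.4336524
s_p = sqrt(2.4336524) = 1.5600

1.5600


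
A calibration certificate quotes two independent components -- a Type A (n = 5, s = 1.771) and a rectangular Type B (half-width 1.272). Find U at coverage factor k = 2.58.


u_A = s / sqrt(n) = 1.771 / sqrt(5) = 0.79201528
u_B = half_width / sqrt(3) = 1.272 / sqrt(3) = 0.73438954
uc = sqrt(u_A^2 + u_B^2) = sqrt(0.79201528^2 + 0.73438954^2) = 1.0801001
U = k * uc = 2.58 * 1.0801001
U = 2.7867

2.7867


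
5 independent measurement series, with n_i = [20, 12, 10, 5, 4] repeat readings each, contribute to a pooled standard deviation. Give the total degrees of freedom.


nu = sum_i (n_i - 1)
nu = ((20 - 1) + (12 - 1) + (10 - 1) + (5 - 1) + (4 - 1))
nu = 19 + 11 + 9 + 4 + 3
nu = 46

46


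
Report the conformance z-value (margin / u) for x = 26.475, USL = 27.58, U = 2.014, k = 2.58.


u = U / k = 2.014 / 2.58 = 0.78062016
margin = |USL - x| = |27.58 - 26.475| = 1.105
z = margin / u = 1.105 / 0.78062016
z = 1.4155

1.4155


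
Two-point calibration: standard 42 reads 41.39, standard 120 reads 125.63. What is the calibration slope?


slope = (y2 - y1) / (x2 - x1)
= (125.63 - 41.39) / (120 - 42)
= 84.2400 / 78
= 1.0800

1.0800


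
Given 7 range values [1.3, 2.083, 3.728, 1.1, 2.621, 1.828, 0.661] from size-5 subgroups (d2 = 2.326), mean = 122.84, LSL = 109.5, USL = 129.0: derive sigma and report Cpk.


R_bar = (1.3 + 2.083 + 3.728 + 1.1 + 2.621 + 1.828 + 0.661) / 7 = 1.903
sigma = R_bar / d2 = 1.903 / 2.326 = 0.81814273
Cp = (USL - LSL)/(6*sigma) = (129.0 - 109.5)/(6*0.81814273) = 3.9724
Cpu = (129.0 - 122.84)/(3*0.81814273) = 2.5097
Cpl = (122.84 - 109.5)/(3*0.81814273) = 5.4351
Cpk = min(Cpu, Cpl) = 2.5097

2.5097


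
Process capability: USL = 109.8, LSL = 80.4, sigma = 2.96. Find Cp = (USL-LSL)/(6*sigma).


Cp = (USL - LSL) / (6 * sigma)
= (109.8 - 80.4) / (6 * 2.96)
= 29.4000 / 17.7600
= 1.6554

1.6554


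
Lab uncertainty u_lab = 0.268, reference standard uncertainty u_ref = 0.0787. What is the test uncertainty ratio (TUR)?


TUR = u_lab / u_ref
= 0.268 / 0.0787
= 3.4053

3.4053


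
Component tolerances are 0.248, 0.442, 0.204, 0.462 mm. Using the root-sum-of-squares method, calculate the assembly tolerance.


RSS = sqrt(0.248^2 + 0.442^2 + 0.204^2 + 0.462^2)
= sqrt(0.511928)
= 0.7155

0.7155


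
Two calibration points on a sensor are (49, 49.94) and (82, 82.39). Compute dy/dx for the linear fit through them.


slope = (y2 - y1) / (x2 - x1)
= (82.39 - 49.94) / (82 - 49)
= 32.4500 / 33
= 0.9833

0.9833


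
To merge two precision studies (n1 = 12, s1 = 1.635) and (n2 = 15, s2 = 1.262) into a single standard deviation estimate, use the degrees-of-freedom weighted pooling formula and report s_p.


s_p = sqrt(((n1-1)*s1^2 + (n2-1)*s2^2) / (n1+n2-2))
numerator = (12-1)*1.635^2 + (15-1)*1.262^2 = 29.405475 + 22.297016 = 51.702491
denominator = 12 + 15 - 2 = 25
s_p^2 = 51.702491 / 25 = 2.0680996
s_p = sqrt(2.0680996) = 1.4381

1.4381


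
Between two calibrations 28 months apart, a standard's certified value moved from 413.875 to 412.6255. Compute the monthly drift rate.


rate = (v2 - v1) / months
= (412.6255 - 413.875) / 28
= -1.2495 / 28
= -0.0446

-0.0446


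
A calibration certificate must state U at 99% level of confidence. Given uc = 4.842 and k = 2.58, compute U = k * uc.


U = k * uc
U = 2.58 * 4.842
U = 12.4924

12.4924


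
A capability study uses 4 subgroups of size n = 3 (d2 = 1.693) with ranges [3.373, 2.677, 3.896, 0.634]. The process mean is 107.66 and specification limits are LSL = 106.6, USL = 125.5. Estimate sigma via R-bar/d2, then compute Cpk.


R_bar = (3.373 + 2.677 + 3.896 + 0.634) / 4 = 2.645
sigma = R_bar / d2 = 2.645 / 1.693 = 1.5623154
Cp = (USL - LSL)/(6*sigma) = (125.5 - 106.6)/(6*1.5623154) = 2.0162
Cpu = (125.5 - 107.66)/(3*1.5623154) = 3.8063
Cpl = (107.66 - 106.6)/(3*1.5623154) = 0.2262
Cpk = min(Cpu, Cpl) = 0.2262

0.2262


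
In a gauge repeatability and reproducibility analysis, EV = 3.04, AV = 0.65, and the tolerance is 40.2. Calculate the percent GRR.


GRR = sqrt(EV^2 + AV^2) = sqrt(3.04^2 + 0.65^2) = 3.1087136
%GRR = GRR / tol * 100 = 3.1087136 / 40.2 * 100
%GRR = 7.7331

7.7331


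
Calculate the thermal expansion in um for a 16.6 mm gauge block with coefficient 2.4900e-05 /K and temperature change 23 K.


dL = L * alpha * dT
= 16.6 * 2.4900e-05 * 23
= 0.0095068 mm
dL_um = 0.0095068 * 1000 = 9.5068 um

9.5068


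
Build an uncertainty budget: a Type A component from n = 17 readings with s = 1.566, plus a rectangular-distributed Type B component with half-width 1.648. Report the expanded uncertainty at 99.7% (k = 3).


u_A = s / sqrt(n) = 1.566 / sqrt(17) = 0.37981079
u_B = half_width / sqrt(3) = 1.648 / sqrt(3) = 0.95147324
uc = sqrt(u_A^2 + u_B^2) = sqrt(0.37981079^2 + 0.95147324^2) = 1.0244792
U = k * uc = 3 * 1.0244792
U = 3.0734

3.0734


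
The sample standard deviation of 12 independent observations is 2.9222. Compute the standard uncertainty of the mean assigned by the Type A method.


u_A = s / sqrt(n)
u_A = 2.9222 / sqrt(12)
u_A = 2.9222 / 3.4641016
u_A = 0.8436

0.8436


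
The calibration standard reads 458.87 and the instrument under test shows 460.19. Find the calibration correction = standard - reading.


Correction = standard - reading
= 458.87 - 460.19
= -1.3200

-1.3200


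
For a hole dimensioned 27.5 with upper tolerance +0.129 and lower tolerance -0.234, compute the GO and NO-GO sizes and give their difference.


GO = nominal - lower_tol (smallest hole = maximum material condition)
GO = 27.5 - 0.234 = 27.266
NO-GO = nominal + upper_tol (largest hole = least material condition)
NO-GO = 27.5 + 0.129 = 27.629
spread = NO-GO - GO = 27.629 - 27.266 = 0.3630

0.3630


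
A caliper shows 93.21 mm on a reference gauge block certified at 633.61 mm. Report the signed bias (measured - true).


Systematic error = measured - true
= 93.21 - 633.61
= -540.4000

-540.4000


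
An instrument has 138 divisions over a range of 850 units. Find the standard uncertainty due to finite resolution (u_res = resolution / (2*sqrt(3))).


resolution = range / divisions
resolution = 850 / 138 = 6.1594203
u_res = resolution / (2*sqrt(3))
u_res = 6.1594203 / 3.4641016
u_res = 1.7781

1.7781


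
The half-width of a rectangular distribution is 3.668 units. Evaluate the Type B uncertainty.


u_B = half_width / sqrt(3)
u_B = 3.668 / 1.7320508
u_B = 2.1177

2.1177


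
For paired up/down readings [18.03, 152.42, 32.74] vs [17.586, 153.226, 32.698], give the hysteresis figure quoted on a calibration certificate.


|18.03 - 17.586| = 0.4440
|152.42 - 153.226| = 0.8060
|32.74 - 32.698| = 0.0420
hysteresis = max(diffs) = 0.8060

0.8060


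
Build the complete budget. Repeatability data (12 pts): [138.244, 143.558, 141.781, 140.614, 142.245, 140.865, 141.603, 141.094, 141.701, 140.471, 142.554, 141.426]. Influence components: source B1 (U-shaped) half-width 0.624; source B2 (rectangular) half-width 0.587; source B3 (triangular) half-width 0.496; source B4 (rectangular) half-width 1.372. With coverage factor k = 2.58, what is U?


mean = (138.244 + 143.558 + 141.781 + 140.614 + 142.245 + 140.865 + 141.603 + 141.094 + 141.701 + 140.471 + 142.554 + 141.426) / 12 = 141.3463333
s = sqrt(sum((x - mean)^2)/(n-1)) = 1.306168
u_A = s / sqrt(n) = 1.306168 / sqrt(12) = 0.37705822
u_B1 = 0.624 / sqrt(2) = 0.44123463
u_B2 = 0.587 / sqrt(3) = 0.33890461
u_B3 = 0.496 / sqrt(6) = 0.20249115
u_B4 = 1.372 / sqrt(3) = 0.79212457
uc = sqrt(0.37705822^2 + 0.44123463^2 + 0.33890461^2 + 0.20249115^2 + 0.79212457^2) = 1.0583861
U = k * uc = 2.58 * 1.0583861
U = 2.7306

2.7306


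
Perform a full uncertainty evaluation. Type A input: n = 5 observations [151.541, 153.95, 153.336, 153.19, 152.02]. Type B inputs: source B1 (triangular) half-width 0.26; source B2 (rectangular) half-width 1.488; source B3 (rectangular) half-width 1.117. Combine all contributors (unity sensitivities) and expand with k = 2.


mean = (151.541 + 153.95 + 153.336 + 153.19 + 152.02) / 5 = 152.8074
s = sqrt(sum((x - mean)^2)/(n-1)) = 0.99437206
u_A = s / sqrt(n) = 0.99437206 / sqrt(5) = 0.4446967
u_B1 = 0.26 / sqrt(6) = 0.10614456
u_B2 = 1.488 / sqrt(3) = 0.8590972
u_B3 = 1.117 / sqrt(3) = 0.64490025
uc = sqrt(0.4446967^2 + 0.10614456^2 + 0.8590972^2 + 0.64490025^2) = 1.1674614
U = k * uc = 2 * 1.1674614
U = 2.3349

2.3349


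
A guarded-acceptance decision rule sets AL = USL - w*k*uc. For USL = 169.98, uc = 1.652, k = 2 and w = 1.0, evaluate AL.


U = k * uc = 2 * 1.652 = 3.304
guard band g = w * U = 1.0 * 3.304 = 3.304
AL = USL - g = 169.98 - 3.304
AL = 166.6760

166.6760


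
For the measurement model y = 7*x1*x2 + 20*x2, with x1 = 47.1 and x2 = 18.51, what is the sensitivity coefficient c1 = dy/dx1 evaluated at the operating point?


y = 7*x1*x2 + 20*x2
dy/dx1 = 7*x2
Evaluate at x2 = 18.51: c1 = 7 * 18.51
c1 = 129.5700

129.5700


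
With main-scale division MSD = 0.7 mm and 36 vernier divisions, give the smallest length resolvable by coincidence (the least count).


LC = MSD / n_div
= 0.7 / 36
= 0.0194

0.0194


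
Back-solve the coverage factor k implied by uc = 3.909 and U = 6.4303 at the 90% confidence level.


k = U / uc
k = 6.4303 / 3.909
k = 1.645

1.645


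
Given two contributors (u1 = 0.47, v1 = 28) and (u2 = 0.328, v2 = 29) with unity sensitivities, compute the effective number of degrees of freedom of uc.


uc = sqrt(u1^2 + u2^2) = sqrt(0.47^2 + 0.328^2) = 0.57313524
v_eff = uc^4 / (u1^4/v1 + u2^4/v2)
= 0.57313524^4 / (0.47^4/28 + 0.328^4/29)
= 0.10790174 / 0.0021418576
v_eff = 50.3776

50.3776


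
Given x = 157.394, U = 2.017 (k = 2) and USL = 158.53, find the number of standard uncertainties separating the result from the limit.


u = U / k = 2.017 / 2 = 1.0085
margin = |USL - x| = |158.53 - 157.394| = 1.136
z = margin / u = 1.136 / 1.0085
z = 1.1264

1.1264


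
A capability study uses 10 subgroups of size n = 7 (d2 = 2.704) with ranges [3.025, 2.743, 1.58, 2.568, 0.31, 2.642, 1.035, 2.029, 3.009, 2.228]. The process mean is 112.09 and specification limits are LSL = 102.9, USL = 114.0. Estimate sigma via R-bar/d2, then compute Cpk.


R_bar = (3.025 + 2.743 + 1.58 + 2.568 + 0.31 + 2.642 + 1.035 + 2.029 + 3.009 + 2.228) / 10 = 2.1169
sigma = R_bar / d2 = 2.1169 / 2.704 = 0.78287722
Cp = (USL - LSL)/(6*sigma) = (114.0 - 102.9)/(6*0.78287722) = 2.3631
Cpu = (114.0 - 112.09)/(3*0.78287722) = 0.8132
Cpl = (112.09 - 102.9)/(3*0.78287722) = 3.9129
Cpk = min(Cpu, Cpl) = 0.8132

0.8132


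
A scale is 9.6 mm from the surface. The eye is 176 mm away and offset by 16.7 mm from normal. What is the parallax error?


error = h * offset / d
= 9.6 * 16.7 / 176
= 0.9109

0.9109


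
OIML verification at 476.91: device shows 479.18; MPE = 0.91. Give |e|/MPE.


e = indication - reference = 479.18 - 476.91 = 2.2700
|e| = 2.2700
ratio = |e| / MPE = 2.2700 / 0.91
ratio = 2.4945

2.4945


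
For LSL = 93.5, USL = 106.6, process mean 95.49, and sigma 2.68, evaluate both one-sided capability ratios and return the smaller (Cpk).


Cpu = (USL - mean) / (3*sigma) = (106.6 - 95.49) / (3*2.68) = 1.3818
Cpl = (mean - LSL) / (3*sigma) = (95.49 - 93.5) / (3*2.68) = 0.2475
Cpk = min(Cpu, Cpl) = 0.2475

0.2475


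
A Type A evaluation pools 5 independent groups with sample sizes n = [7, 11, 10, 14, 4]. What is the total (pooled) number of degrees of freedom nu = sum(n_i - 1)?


nu = sum_i (n_i - 1)
nu = ((7 - 1) + (11 - 1) + (10 - 1) + (14 - 1) + (4 - 1))
nu = 6 + 10 + 9 + 13 + 3
nu = 41

41


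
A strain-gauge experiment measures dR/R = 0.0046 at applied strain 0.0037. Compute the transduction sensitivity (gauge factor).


GF = (dR/R) / epsilon
= 0.0046 / 0.0037
= 1.2432

1.2432


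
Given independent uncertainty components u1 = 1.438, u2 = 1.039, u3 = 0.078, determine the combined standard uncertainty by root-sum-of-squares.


uc = sqrt(1.438^2 + 1.039^2 + 0.078^2)
uc = sqrt(3.153449)
uc = 1.7758

1.7758


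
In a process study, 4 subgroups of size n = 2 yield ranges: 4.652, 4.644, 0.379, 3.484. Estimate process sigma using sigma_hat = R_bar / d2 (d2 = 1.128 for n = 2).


R_bar = (4.652 + 4.644 + 0.379 + 3.484) / 4
R_bar = 13.159 / 4 = 3.28975
sigma_hat = R_bar / d2 = 3.28975 / 1.128 = 2.9164

2.9164


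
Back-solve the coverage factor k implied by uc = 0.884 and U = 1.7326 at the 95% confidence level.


k = U / uc
k = 1.7326 / 0.884
k = 1.96

1.96


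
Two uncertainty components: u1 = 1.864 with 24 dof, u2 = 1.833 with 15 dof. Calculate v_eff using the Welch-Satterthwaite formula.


uc = sqrt(u1^2 + u2^2) = sqrt(1.864^2 + 1.833^2) = 2.6142657
v_eff = uc^4 / (u1^4/v1 + u2^4/v2)
= 2.6142657^4 / (1.864^4/24 + 1.833^4/15)
= 46.70882 / 1.2555954
v_eff = 37.2005

37.2005


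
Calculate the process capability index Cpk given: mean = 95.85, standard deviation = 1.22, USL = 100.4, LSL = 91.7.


Cpu = (USL - mean) / (3*sigma) = (100.4 - 95.85) / (3*1.22) = 1.2432
Cpl = (mean - LSL) / (3*sigma) = (95.85 - 91.7) / (3*1.22) = 1.1339
Cpk = min(Cpu, Cpl) = 1.1339

1.1339


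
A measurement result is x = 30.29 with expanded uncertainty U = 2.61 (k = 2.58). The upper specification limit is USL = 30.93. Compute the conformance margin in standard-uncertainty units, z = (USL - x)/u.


u = U / k = 2.61 / 2.58 = 1.0116279
margin = |USL - x| = |30.93 - 30.29| = 0.64
z = margin / u = 0.64 / 1.0116279
z = 0.6326

0.6326


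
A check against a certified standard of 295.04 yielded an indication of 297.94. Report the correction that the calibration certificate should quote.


Correction = standard - reading
= 295.04 - 297.94
= -2.9000

-2.9000


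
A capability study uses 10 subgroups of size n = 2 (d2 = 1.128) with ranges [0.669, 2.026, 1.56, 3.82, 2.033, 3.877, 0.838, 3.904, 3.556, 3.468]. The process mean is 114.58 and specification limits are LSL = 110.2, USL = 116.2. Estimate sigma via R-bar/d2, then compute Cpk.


R_bar = (0.669 + 2.026 + 1.56 + 3.82 + 2.033 + 3.877 + 0.838 + 3.904 + 3.556 + 3.468) / 10 = 2.5751
sigma = R_bar / d2 = 2.5751 / 1.128 = 2.2828901
Cp = (USL - LSL)/(6*sigma) = (116.2 - 110.2)/(6*2.2828901) = 0.4380
Cpu = (116.2 - 114.58)/(3*2.2828901) = 0.2365
Cpl = (114.58 - 110.2)/(3*2.2828901) = 0.6395
Cpk = min(Cpu, Cpl) = 0.2365

0.2365


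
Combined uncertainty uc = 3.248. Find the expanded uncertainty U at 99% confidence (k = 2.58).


U = k * uc
U = 2.58 * 3.248
U = 8.3798

8.3798


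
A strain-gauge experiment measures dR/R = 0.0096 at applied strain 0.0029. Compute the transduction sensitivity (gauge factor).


GF = (dR/R) / epsilon
= 0.0096 / 0.0029
= 3.3103

3.3103


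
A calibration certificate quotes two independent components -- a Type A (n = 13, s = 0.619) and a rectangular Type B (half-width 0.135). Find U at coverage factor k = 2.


u_A = s / sqrt(n) = 0.619 / sqrt(13) = 0.17167971
u_B = half_width / sqrt(3) = 0.135 / sqrt(3) = 0.077942286
uc = sqrt(u_A^2 + u_B^2) = sqrt(0.17167971^2 + 0.077942286^2) = 0.18854422
U = k * uc = 2 * 0.18854422
U = 0.3771

0.3771


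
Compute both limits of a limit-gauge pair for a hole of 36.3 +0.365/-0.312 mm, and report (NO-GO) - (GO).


GO = nominal - lower_tol (smallest hole = maximum material condition)
GO = 36.3 - 0.312 = 35.988
NO-GO = nominal + upper_tol (largest hole = least material condition)
NO-GO = 36.3 + 0.365 = 36.665
spread = NO-GO - GO = 36.665 - 35.988 = 0.6770

0.6770


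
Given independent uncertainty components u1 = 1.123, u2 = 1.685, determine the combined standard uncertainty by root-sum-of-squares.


uc = sqrt(1.123^2 + 1.685^2)
uc = sqrt(4.100354)
uc = 2.0249

2.0249


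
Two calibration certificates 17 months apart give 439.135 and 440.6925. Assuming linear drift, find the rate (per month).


rate = (v2 - v1) / months
= (440.6925 - 439.135) / 17
= 1.5575 / 17
= 0.0916

0.0916


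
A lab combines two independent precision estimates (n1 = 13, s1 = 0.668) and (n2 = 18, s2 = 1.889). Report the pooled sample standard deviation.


s_p = sqrt(((n1-1)*s1^2 + (n2-1)*s2^2) / (n1+n2-2))
numerator = (13-1)*0.668^2 + (18-1)*1.889^2 = 5.354688 + 60.661457 = 66.016145
denominator = 13 + 18 - 2 = 29
s_p^2 = 66.016145 / 29 = 2.2764188
s_p = sqrt(2.2764188) = 1.5088

1.5088


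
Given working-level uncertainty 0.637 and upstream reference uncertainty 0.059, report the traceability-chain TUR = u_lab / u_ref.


TUR = u_lab / u_ref
= 0.637 / 0.059
= 10.7966

10.7966


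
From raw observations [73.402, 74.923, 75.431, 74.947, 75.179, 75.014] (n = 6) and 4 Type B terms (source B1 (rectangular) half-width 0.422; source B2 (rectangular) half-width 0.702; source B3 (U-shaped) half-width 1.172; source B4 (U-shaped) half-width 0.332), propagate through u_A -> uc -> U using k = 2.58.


mean = (73.402 + 74.923 + 75.431 + 74.947 + 75.179 + 75.014) / 6 = 74.816
s = sqrt(sum((x - mean)^2)/(n-1)) = 0.71794206
u_A = s / sqrt(n) = 0.71794206 / sqrt(6) = 0.29309862
u_B1 = 0.422 / sqrt(3) = 0.24364181
u_B2 = 0.702 / sqrt(3) = 0.40529989
u_B3 = 1.172 / sqrt(2) = 0.82872915
u_B4 = 0.332 / sqrt(2) = 0.23475945
uc = sqrt(0.29309862^2 + 0.24364181^2 + 0.40529989^2 + 0.82872915^2 + 0.23475945^2) = 1.0253976
U = k * uc = 2.58 * 1.0253976
U = 2.6455

2.6455


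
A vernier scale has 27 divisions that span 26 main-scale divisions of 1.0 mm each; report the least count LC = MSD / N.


LC = MSD / n_div
= 1.0 / 27
= 0.0370

0.0370


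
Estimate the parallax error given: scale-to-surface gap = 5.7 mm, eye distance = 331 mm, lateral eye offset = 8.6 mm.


error = h * offset / d
= 5.7 * 8.6 / 331
= 0.1481

0.1481


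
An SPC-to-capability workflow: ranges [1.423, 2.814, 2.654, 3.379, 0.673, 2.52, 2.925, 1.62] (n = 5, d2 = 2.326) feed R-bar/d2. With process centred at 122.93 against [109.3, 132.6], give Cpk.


R_bar = (1.423 + 2.814 + 2.654 + 3.379 + 0.673 + 2.52 + 2.925 + 1.62) / 8 = 2.251
sigma = R_bar / d2 = 2.251 / 2.326 = 0.9677558
Cp = (USL - LSL)/(6*sigma) = (132.6 - 109.3)/(6*0.9677558) = 4.0127
Cpu = (132.6 - 122.93)/(3*0.9677558) = 3.3307
Cpl = (122.93 - 109.3)/(3*0.9677558) = 4.6947
Cpk = min(Cpu, Cpl) = 3.3307

3.3307


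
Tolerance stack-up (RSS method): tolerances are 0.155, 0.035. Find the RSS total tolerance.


RSS = sqrt(0.155^2 + 0.035^2)
= sqrt(0.02525)
= 0.1589

0.1589


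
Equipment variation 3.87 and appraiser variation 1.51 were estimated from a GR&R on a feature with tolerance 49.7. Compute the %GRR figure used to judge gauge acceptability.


GRR = sqrt(EV^2 + AV^2) = sqrt(3.87^2 + 1.51^2) = 4.1541545
%GRR = GRR / tol * 100 = 4.1541545 / 49.7 * 100
%GRR = 8.3585

8.3585


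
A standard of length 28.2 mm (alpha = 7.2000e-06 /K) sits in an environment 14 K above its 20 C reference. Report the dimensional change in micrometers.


dL = L * alpha * dT
= 28.2 * 7.2000e-06 * 14
= 0.0028426 mm
dL_um = 0.0028426 * 1000 = 2.8426 um

2.8426


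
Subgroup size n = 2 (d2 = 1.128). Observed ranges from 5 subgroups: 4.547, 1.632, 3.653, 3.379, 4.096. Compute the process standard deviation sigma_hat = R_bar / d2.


R_bar = (4.547 + 1.632 + 3.653 + 3.379 + 4.096) / 5
R_bar = 17.307 / 5 = 3.4614
sigma_hat = R_bar / d2 = 3.4614 / 1.128 = 3.0686

3.0686


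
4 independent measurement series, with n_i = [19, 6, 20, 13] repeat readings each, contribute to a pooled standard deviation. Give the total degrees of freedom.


nu = sum_i (n_i - 1)
nu = ((19 - 1) + (6 - 1) + (20 - 1) + (13 - 1))
nu = 18 + 5 + 19 + 12
nu = 54

54


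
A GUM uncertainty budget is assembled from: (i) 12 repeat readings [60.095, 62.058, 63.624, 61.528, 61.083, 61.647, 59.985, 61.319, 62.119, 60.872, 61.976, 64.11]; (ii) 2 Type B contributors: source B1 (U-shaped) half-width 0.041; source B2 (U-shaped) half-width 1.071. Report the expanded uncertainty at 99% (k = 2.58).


mean = (60.095 + 62.058 + 63.624 + 61.528 + 61.083 + 61.647 + 59.985 + 61.319 + 62.119 + 60.872 + 61.976 + 64.11) / 12 = 61.70133333
s = sqrt(sum((x - mean)^2)/(n-1)) = 1.2303301
u_A = s / sqrt(n) = 1.2303301 / sqrt(12) = 0.35516571
u_B1 = 0.041 / sqrt(2) = 0.028991378
u_B2 = 1.071 / sqrt(2) = 0.75731136
uc = sqrt(0.35516571^2 + 0.028991378^2 + 0.75731136^2) = 0.83696098
U = k * uc = 2.58 * 0.83696098
U = 2.1594

2.1594


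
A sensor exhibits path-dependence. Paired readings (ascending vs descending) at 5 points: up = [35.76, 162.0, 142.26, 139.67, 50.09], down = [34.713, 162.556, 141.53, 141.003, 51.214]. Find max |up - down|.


|35.76 - 34.713| = 1.0470
|162.0 - 162.556| = 0.5560
|142.26 - 141.53| = 0.7300
|139.67 - 141.003| = 1.3330
|50.09 - 51.214| = 1.1240
hysteresis = max(diffs) = 1.3330

1.3330


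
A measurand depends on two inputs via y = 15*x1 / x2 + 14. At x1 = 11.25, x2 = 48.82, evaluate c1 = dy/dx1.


y = 15*x1 / x2 + 14
dy/dx1 = 15/x2
Evaluate at x2 = 48.82: c1 = 15 / 48.82
c1 = 0.3073

0.3073


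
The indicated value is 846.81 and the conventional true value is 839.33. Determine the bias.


Systematic error = measured - true
= 846.81 - 839.33
= 7.4800

7.4800


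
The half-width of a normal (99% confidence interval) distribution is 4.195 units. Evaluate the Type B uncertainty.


u_B = half_width / 2.576
u_B = 4.195 / 2.576
u_B = 1.6285

1.6285


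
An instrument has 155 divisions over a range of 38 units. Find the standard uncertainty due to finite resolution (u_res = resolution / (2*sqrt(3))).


resolution = range / divisions
resolution = 38 / 155 = 0.24516129
u_res = resolution / (2*sqrt(3))
u_res = 0.24516129 / 3.4641016
u_res = 0.0708

0.0708


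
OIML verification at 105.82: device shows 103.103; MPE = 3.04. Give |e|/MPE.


e = indication - reference = 103.103 - 105.82 = -2.7170
|e| = 2.7170
ratio = |e| / MPE = 2.7170 / 3.04
ratio = 0.8938

0.8938


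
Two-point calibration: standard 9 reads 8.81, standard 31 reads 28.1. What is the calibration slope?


slope = (y2 - y1) / (x2 - x1)
= (28.1 - 8.81) / (31 - 9)
= 19.2900 / 22
= 0.8768

0.8768


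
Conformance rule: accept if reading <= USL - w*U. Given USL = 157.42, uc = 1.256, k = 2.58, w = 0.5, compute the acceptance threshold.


U = k * uc = 2.58 * 1.256 = 3.24048
guard band g = w * U = 0.5 * 3.24048 = 1.62024
AL = USL - g = 157.42 - 1.62024
AL = 155.7998

155.7998


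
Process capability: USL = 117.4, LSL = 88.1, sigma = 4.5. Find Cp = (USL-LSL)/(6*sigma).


Cp = (USL - LSL) / (6 * sigma)
= (117.4 - 88.1) / (6 * 4.5)
= 29.3000 / 27.0000
= 1.0852

1.0852


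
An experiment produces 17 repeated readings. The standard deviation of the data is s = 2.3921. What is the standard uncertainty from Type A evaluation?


u_A = s / sqrt(n)
u_A = 2.3921 / sqrt(17)
u_A = 2.3921 / 4.1231056
u_A = 0.5802

0.5802


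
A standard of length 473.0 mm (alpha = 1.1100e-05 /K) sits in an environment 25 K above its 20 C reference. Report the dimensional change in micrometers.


dL = L * alpha * dT
= 473.0 * 1.1100e-05 * 25
= 0.1312575 mm
dL_um = 0.1312575 * 1000 = 131.2575 um

131.2575


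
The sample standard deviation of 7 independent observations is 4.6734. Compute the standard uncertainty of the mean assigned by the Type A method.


u_A = s / sqrt(n)
u_A = 4.6734 / sqrt(7)
u_A = 4.6734 / 2.6457513
u_A = 1.7664

1.7664


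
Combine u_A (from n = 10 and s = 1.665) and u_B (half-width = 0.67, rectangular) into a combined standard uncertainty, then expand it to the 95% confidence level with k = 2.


u_A = s / sqrt(n) = 1.665 / sqrt(10) = 0.52651923
u_B = half_width / sqrt(3) = 0.67 / sqrt(3) = 0.38682468
uc = sqrt(u_A^2 + u_B^2) = sqrt(0.52651923^2 + 0.38682468^2) = 0.65334205
U = k * uc = 2 * 0.65334205
U = 1.3067

1.3067
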